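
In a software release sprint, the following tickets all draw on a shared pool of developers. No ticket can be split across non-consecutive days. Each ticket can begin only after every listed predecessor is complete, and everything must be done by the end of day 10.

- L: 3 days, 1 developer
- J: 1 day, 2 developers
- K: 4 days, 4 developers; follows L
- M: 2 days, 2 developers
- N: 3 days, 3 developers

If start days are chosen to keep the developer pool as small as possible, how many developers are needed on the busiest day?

4

Early-start (L@1, J@1, K@4, M@1, N@1) gives peak 8: d1:8  d2:6  d3:4  d4:4  d5:4  d6:4  d7:4  d8:0  d9:0  d10:0.
Shift M→2, N→8.
Schedule L@1, J@1, K@4, M@2, N@8: d1:3  d2:3  d3:3  d4:4  d5:4  d6:4  d7:4  d8:3  d9:3  d10:3 — peak 4.
Total developer-days = 34 over 10 days ⇒ peak ≥ ⌈34/10⌉ = 4, so 4 is optimal.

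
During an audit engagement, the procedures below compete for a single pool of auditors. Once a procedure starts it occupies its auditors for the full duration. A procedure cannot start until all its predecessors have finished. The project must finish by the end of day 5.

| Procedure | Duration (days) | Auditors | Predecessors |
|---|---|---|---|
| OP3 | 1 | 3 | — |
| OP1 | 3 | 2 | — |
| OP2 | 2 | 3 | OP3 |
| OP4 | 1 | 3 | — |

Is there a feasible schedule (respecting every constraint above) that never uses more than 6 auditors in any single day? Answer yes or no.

yes

Schedule OP3@1, OP1@1, OP2@2, OP4@4: d1:5  d2:5  d3:5  d4:3  d5:0 — peak 5 ≤ 6.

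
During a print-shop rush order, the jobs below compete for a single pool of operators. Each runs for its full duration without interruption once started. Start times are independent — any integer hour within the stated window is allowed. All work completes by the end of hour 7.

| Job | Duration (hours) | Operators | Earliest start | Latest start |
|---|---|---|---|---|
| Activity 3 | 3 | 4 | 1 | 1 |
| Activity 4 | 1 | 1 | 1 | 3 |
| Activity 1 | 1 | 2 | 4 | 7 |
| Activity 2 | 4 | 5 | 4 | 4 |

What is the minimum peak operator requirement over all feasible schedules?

Schedule Activity 3@1, Activity 4@1, Activity 1@4, Activity 2@4: h1:5  h2:4  h3:4  h4:7  h5:5  h6:5  h7:5 — peak 7.
No arrangement of the 12 feasible schedules does better.

7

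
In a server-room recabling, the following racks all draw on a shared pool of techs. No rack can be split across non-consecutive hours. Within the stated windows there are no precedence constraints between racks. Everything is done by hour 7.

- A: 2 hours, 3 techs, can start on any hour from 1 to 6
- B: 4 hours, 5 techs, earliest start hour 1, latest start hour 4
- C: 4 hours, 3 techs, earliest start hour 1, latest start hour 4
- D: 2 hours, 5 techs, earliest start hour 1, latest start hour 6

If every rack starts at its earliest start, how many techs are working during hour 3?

At early start, hour 3 has: B, C.
Demand: 5 + 3 = 8.

8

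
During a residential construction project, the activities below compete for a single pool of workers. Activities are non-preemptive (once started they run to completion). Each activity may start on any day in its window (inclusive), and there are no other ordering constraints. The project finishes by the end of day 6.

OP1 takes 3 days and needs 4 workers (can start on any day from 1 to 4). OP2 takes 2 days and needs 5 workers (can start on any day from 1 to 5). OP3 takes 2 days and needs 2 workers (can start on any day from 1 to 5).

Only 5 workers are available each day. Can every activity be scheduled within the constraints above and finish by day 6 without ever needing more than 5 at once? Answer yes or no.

no

The minimum achievable peak is 6; 5 < 6, so no feasible schedule stays within the cap.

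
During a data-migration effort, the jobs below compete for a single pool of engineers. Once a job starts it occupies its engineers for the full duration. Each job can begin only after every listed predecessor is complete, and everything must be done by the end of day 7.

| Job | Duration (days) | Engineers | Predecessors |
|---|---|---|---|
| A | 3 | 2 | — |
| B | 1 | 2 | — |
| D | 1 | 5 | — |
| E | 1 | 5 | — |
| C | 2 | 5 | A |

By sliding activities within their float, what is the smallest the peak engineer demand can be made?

Early-start (A@1, B@1, D@1, E@1, C@4) gives peak 14: d1:14  d2:2  d3:2  d4:5  d5:5  d6:0  d7:0.
Shift D→4, E→5, C→6.
Schedule A@1, B@1, D@4, E@5, C@6: d1:4  d2:2  d3:2  d4:5  d5:5  d6:5  d7:5 — peak 5.

5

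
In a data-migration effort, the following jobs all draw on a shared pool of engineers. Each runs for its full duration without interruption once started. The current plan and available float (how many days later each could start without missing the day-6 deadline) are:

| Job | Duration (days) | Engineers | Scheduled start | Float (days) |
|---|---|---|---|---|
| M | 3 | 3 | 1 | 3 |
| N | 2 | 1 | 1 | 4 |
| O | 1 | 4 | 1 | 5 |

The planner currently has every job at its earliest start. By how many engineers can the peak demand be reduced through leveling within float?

Early-start peak: d1:8  d2:4  d3:3  d4:0  d5:0  d6:0 ⇒ 8.
Leveled (M@1, N@1, O@4): d1:4  d2:4  d3:3  d4:4  d5:0  d6:0 ⇒ 4.
Reduction 8 − 4 = 4.

4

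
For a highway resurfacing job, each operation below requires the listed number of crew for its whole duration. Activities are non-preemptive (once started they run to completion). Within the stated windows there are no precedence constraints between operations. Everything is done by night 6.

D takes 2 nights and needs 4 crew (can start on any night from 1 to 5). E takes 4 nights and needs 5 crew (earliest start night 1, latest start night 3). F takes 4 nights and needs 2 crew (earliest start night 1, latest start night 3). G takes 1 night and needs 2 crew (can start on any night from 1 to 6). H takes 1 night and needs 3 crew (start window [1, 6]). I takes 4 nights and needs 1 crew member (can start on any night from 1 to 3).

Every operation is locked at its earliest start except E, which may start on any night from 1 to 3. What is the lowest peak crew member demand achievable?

E@1: n1:17  n2:12  n3:8  n4:8  n5:0  n6:0 → peak 17
E@2: n1:12  n2:12  n3:8  n4:8  n5:5  n6:0 → peak 12
E@3: n1:12  n2:7  n3:8  n4:8  n5:5  n6:5 → peak 12
Best is E@2, peak 12.

12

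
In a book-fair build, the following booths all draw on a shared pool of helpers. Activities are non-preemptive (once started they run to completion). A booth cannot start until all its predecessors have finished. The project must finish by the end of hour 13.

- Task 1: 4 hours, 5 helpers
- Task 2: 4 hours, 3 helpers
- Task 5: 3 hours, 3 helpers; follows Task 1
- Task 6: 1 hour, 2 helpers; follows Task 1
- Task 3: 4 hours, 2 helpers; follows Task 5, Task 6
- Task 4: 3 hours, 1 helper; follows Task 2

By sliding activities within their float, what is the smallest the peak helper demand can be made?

6

Early-start (Task 1@1, Task 2@1, Task 5@5, Task 6@5, Task 3@8, Task 4@5) gives peak 8: h1:8  h2:8  h3:8  h4:8  h5:6  h6:4  h7:4  h8:2  h9:2  h10:2  h11:2  h12:0  h13:0.
Shift Task 2→5, Task 6→8, Task 3→9, Task 4→9.
Schedule Task 1@1, Task 2@5, Task 5@5, Task 6@8, Task 3@9, Task 4@9: h1:5  h2:5  h3:5  h4:5  h5:6  h6:6  h7:6  h8:5  h9:3  h10:3  h11:3  h12:2  h13:0 — peak 6.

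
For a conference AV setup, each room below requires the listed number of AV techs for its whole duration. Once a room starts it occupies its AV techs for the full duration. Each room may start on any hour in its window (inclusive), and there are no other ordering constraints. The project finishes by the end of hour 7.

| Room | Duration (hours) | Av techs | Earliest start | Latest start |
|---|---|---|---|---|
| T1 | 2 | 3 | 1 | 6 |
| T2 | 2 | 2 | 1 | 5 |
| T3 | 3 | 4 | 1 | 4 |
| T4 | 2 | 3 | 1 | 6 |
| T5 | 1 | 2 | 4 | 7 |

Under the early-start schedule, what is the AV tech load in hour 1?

At early start, hour 1 has: T1, T2, T3, T4.
Demand: 3 + 2 + 4 + 3 = 12.

12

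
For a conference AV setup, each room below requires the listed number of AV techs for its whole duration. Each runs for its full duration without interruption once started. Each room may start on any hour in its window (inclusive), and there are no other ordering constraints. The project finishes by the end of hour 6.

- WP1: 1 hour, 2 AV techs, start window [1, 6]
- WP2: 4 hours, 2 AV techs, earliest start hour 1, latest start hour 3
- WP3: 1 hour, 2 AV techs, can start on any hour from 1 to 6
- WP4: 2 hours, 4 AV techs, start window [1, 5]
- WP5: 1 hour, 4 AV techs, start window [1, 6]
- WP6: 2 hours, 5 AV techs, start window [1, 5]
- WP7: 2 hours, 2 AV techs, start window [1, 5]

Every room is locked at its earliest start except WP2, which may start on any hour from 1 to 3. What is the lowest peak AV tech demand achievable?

19

WP2@1: h1:21  h2:13  h3:2  h4:2  h5:0  h6:0 → peak 21
WP2@2: h1:19  h2:13  h3:2  h4:2  h5:2  h6:0 → peak 19
WP2@3: h1:19  h2:11  h3:2  h4:2  h5:2  h6:2 → peak 19
Best is WP2@2, peak 19.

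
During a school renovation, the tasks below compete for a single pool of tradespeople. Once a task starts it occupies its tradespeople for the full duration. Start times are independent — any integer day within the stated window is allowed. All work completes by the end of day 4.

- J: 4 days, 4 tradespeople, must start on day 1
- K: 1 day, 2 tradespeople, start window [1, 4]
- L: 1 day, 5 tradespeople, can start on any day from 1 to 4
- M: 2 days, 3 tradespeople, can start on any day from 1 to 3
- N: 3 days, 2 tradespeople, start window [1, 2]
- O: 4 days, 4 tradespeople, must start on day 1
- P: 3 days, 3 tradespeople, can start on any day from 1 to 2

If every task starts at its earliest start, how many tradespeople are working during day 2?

At early start, day 2 has: J, M, N, O, P.
Demand: 4 + 3 + 2 + 4 + 3 = 16.

16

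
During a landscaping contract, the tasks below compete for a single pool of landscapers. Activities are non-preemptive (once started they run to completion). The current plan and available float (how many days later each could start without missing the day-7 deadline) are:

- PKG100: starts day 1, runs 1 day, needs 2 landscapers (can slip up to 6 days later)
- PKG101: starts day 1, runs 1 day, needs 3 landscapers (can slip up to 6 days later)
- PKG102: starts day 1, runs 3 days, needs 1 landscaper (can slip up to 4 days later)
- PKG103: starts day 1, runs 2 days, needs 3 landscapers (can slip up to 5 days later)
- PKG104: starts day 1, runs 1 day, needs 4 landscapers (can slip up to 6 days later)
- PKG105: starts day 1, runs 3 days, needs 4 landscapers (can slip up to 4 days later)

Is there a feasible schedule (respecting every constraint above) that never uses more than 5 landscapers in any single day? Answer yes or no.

yes

Schedule PKG100@1, PKG101@1, PKG102@2, PKG103@2, PKG104@4, PKG105@5: d1:5  d2:4  d3:4  d4:5  d5:4  d6:4  d7:4 — peak 5 ≤ 5.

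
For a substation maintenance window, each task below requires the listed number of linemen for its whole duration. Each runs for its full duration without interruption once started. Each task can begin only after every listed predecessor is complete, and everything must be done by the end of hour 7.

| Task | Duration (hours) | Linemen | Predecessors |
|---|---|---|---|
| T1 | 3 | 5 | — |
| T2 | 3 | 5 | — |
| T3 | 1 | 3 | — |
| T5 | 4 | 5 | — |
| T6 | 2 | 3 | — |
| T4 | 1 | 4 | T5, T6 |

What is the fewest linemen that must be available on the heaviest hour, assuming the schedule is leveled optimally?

10

Early-start (T1@1, T2@1, T3@1, T5@1, T6@1, T4@5) gives peak 21: h1:21  h2:18  h3:15  h4:5  h5:4  h6:0  h7:0.
Shift T2→4, T3→7, T6→5, T4→7.
Schedule T1@1, T2@4, T3@7, T5@1, T6@5, T4@7: h1:10  h2:10  h3:10  h4:10  h5:8  h6:8  h7:7 — peak 10.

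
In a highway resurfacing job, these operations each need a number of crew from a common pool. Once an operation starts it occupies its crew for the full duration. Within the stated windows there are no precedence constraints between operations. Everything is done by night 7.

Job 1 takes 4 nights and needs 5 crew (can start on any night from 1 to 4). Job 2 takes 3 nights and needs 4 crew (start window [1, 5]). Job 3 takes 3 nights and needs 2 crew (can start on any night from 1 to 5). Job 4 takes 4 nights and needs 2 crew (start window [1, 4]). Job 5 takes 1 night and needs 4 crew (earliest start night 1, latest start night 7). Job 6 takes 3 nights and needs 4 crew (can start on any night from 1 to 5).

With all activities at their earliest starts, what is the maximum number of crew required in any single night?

Early-start schedule: Job 1@1, Job 2@1, Job 3@1, Job 4@1, Job 5@1, Job 6@1.
Load per night: night 1: 21, night 2: 17, night 3: 17, night 4: 7, night 5: 0, night 6: 0, night 7: 0.
Peak is 21.

21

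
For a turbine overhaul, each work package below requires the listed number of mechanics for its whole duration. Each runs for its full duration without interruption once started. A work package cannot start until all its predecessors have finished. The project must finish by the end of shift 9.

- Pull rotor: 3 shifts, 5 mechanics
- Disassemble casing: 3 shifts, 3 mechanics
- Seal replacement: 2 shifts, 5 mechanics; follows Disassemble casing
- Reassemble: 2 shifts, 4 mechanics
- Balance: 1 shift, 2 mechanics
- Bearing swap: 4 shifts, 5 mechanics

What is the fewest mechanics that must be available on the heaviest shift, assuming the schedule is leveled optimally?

9

Early-start (Pull rotor@1, Disassemble casing@1, Seal replacement@4, Reassemble@1, Balance@1, Bearing swap@1) gives peak 19: s1:19  s2:17  s3:13  s4:10  s5:5  s6:0  s7:0  s8:0  s9:0.
Shift Reassemble→4, Balance→6, Bearing swap→6.
Schedule Pull rotor@1, Disassemble casing@1, Seal replacement@4, Reassemble@4, Balance@6, Bearing swap@6: s1:8  s2:8  s3:8  s4:9  s5:9  s6:7  s7:5  s8:5  s9:5 — peak 9.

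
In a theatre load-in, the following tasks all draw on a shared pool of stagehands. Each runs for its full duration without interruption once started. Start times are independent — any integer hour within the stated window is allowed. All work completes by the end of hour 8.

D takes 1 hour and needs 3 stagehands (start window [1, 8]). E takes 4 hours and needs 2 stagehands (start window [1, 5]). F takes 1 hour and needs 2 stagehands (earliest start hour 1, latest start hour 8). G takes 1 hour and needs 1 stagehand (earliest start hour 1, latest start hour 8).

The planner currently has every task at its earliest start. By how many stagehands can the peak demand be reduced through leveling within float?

5

Early-start peak: h1:8  h2:2  h3:2  h4:2  h5:0  h6:0  h7:0  h8:0 ⇒ 8.
Leveled (D@1, E@2, F@6, G@2): h1:3  h2:3  h3:2  h4:2  h5:2  h6:2  h7:0  h8:0 ⇒ 3.
Reduction 8 − 3 = 5.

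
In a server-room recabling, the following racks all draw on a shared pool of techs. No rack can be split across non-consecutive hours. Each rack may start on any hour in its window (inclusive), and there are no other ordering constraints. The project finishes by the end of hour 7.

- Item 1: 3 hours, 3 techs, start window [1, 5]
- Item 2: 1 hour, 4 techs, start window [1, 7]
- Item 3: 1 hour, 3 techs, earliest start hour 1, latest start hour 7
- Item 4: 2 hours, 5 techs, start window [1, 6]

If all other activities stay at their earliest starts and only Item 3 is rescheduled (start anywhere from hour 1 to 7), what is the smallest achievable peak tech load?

12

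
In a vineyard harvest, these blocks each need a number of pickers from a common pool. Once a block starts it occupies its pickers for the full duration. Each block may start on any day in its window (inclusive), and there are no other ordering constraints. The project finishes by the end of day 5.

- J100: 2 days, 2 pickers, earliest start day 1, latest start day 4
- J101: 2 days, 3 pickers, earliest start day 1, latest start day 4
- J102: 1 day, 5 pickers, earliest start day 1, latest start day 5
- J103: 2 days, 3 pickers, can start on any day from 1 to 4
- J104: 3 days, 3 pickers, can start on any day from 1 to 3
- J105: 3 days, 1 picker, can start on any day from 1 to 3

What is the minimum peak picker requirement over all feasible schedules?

Early-start (J100@1, J101@1, J102@1, J103@1, J104@1, J105@1) gives peak 17: d1:17  d2:12  d3:4  d4:0  d5:0.
Shift J101→2, J103→4, J104→3, J105→2.
Schedule J100@1, J101@2, J102@1, J103@4, J104@3, J105@2: d1:7  d2:6  d3:7  d4:7  d5:6 — peak 7.
Total picker-days = 33 over 5 days ⇒ peak ≥ ⌈33/5⌉ = 7, so 7 is optimal.

7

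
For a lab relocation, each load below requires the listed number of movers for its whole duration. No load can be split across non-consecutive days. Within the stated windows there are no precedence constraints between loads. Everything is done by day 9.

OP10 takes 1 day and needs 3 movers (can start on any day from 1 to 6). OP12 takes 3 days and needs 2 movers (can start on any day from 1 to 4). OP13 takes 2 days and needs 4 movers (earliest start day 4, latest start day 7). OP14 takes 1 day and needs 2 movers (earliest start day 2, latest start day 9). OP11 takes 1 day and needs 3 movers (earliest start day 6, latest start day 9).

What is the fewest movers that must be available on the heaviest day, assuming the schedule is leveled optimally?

Early-start (OP10@1, OP12@1, OP13@4, OP14@2, OP11@6) gives peak 5: d1:5  d2:4  d3:2  d4:4  d5:4  d6:3  d7:0  d8:0  d9:0.
Shift OP12→2, OP13→5, OP11→7.
Schedule OP10@1, OP12@2, OP13@5, OP14@2, OP11@7: d1:3  d2:4  d3:2  d4:2  d5:4  d6:4  d7:3  d8:0  d9:0 — peak 4.

4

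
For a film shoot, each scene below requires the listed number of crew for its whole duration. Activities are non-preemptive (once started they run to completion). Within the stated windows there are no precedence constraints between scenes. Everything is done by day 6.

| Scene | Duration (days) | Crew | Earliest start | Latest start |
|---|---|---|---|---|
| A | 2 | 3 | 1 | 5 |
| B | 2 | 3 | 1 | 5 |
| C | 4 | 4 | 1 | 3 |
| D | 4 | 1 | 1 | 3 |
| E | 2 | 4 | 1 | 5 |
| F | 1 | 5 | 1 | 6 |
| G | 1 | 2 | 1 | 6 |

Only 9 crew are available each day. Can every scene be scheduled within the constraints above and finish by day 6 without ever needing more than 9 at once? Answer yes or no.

yes

Schedule A@1, B@1, C@3, D@1, E@3, F@5, G@1: d1:9  d2:7  d3:9  d4:9  d5:9  d6:4 — peak 9 ≤ 9.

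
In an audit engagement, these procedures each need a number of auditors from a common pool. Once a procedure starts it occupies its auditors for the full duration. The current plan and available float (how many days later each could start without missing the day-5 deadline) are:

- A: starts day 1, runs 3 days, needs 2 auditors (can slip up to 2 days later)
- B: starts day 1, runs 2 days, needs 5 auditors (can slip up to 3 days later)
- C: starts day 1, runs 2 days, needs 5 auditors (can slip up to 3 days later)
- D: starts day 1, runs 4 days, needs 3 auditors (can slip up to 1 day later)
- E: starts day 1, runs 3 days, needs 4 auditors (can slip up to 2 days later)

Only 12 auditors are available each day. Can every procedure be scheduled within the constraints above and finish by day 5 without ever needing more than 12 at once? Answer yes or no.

Schedule A@1, B@1, C@4, D@1, E@3: d1:10  d2:10  d3:9  d4:12  d5:9 — peak 12 ≤ 12.

yes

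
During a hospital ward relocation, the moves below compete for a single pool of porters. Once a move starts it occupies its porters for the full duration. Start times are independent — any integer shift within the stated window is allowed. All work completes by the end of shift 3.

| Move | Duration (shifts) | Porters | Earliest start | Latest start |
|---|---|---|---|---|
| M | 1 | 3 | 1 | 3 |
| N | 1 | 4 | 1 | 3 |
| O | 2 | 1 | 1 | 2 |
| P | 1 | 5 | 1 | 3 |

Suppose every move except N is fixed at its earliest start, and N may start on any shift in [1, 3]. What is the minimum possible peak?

9

N@1: s1:13  s2:1  s3:0 → peak 13
N@2: s1:9  s2:5  s3:0 → peak 9
N@3: s1:9  s2:1  s3:4 → peak 9
Best is N@2, peak 9.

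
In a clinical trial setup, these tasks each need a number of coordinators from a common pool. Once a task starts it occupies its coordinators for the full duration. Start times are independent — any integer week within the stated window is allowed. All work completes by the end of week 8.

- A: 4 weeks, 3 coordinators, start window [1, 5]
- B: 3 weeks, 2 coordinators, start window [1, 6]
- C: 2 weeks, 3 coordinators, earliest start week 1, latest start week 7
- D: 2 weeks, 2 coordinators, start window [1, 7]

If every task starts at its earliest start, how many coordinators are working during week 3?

5

At early start, week 3 has: A, B.
Demand: 3 + 2 = 5.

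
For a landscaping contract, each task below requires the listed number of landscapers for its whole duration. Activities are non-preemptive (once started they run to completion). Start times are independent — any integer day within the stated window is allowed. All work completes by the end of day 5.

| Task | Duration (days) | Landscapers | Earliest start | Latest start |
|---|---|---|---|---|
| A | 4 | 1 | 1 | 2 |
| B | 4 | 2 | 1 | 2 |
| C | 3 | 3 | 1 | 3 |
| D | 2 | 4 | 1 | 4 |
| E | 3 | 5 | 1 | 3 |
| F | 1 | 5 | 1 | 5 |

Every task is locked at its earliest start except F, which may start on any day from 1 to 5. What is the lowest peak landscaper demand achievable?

15

F@1: d1:20  d2:15  d3:11  d4:3  d5:0 → peak 20
F@2: d1:15  d2:20  d3:11  d4:3  d5:0 → peak 20
F@3: d1:15  d2:15  d3:16  d4:3  d5:0 → peak 16
F@4: d1:15  d2:15  d3:11  d4:8  d5:0 → peak 15
F@5: d1:15  d2:15  d3:11  d4:3  d5:5 → peak 15
Best is F@4, peak 15.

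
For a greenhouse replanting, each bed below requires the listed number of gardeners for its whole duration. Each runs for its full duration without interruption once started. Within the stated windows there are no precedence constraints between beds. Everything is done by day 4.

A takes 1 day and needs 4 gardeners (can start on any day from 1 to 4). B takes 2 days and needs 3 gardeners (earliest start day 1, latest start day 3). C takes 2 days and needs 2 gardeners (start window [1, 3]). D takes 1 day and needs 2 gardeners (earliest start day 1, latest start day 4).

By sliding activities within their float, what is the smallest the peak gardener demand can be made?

Early-start (A@1, B@1, C@1, D@1) gives peak 11: d1:11  d2:5  d3:0  d4:0.
Shift B→2, C→2, D→4.
Schedule A@1, B@2, C@2, D@4: d1:4  d2:5  d3:5  d4:2 — peak 5.

5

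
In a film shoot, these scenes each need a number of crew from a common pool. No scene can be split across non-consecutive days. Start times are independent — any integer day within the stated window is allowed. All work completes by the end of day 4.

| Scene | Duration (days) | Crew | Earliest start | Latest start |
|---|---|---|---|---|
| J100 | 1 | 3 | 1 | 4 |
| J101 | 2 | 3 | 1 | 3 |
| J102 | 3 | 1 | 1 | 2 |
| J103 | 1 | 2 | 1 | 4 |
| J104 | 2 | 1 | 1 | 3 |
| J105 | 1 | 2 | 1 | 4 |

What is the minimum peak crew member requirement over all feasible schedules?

5

Early-start (J100@1, J101@1, J102@1, J103@1, J104@1, J105@1) gives peak 12: d1:12  d2:5  d3:1  d4:0.
Shift J101→2, J103→4, J105→4.
Schedule J100@1, J101@2, J102@1, J103@4, J104@1, J105@4: d1:5  d2:5  d3:4  d4:4 — peak 5.
Total crew member-days = 18 over 4 days ⇒ peak ≥ ⌈18/4⌉ = 5, so 5 is optimal.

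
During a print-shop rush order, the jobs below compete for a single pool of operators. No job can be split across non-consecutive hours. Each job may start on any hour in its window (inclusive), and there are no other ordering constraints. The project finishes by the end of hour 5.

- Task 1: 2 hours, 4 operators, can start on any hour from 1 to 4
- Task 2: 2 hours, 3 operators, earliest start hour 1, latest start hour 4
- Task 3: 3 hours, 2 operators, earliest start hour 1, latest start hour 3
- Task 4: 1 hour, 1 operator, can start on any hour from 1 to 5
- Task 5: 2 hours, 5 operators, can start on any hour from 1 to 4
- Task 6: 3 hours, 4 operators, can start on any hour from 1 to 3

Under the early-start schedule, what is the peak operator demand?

Early-start schedule: Task 1@1, Task 2@1, Task 3@1, Task 4@1, Task 5@1, Task 6@1.
Load per hour: hour 1: 19, hour 2: 18, hour 3: 6, hour 4: 0, hour 5: 0.
Peak is 19.

19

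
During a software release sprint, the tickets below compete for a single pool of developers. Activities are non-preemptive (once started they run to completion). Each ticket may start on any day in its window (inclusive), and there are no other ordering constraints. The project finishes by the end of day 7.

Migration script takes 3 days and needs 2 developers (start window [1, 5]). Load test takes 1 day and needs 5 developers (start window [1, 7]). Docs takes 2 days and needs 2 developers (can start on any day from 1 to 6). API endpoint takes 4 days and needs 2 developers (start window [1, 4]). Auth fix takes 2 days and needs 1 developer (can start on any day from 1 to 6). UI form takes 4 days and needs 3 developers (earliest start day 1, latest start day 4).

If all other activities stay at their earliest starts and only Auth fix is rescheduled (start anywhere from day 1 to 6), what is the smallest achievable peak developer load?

14

Auth fix@1: d1:15  d2:10  d3:7  d4:5  d5:0  d6:0  d7:0 → peak 15
Auth fix@2: d1:14  d2:10  d3:8  d4:5  d5:0  d6:0  d7:0 → peak 14
Auth fix@3: d1:14  d2:9  d3:8  d4:6  d5:0  d6:0  d7:0 → peak 14
Auth fix@4: d1:14  d2:9  d3:7  d4:6  d5:1  d6:0  d7:0 → peak 14
Auth fix@5: d1:14  d2:9  d3:7  d4:5  d5:1  d6:1  d7:0 → peak 14
Auth fix@6: d1:14  d2:9  d3:7  d4:5  d5:0  d6:1  d7:1 → peak 14
Best is Auth fix@2, peak 14.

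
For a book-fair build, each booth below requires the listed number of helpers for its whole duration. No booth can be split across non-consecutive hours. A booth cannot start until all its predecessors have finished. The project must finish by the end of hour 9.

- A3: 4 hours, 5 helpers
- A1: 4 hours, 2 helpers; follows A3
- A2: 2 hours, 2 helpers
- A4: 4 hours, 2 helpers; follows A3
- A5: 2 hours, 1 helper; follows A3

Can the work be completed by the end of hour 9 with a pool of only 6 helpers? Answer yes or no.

Schedule A3@1, A1@5, A2@5, A4@5, A5@7: h1:5  h2:5  h3:5  h4:5  h5:6  h6:6  h7:5  h8:5  h9:0 — peak 6 ≤ 6.

yes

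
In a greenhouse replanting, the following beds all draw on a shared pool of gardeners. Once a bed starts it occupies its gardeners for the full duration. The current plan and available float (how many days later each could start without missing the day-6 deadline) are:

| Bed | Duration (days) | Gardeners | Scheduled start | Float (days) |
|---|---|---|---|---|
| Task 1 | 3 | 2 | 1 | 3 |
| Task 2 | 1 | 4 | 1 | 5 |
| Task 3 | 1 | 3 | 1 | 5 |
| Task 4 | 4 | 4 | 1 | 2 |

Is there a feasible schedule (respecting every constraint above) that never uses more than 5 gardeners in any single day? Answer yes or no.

The minimum achievable peak is 6; 5 < 6, so no feasible schedule stays within the cap.

no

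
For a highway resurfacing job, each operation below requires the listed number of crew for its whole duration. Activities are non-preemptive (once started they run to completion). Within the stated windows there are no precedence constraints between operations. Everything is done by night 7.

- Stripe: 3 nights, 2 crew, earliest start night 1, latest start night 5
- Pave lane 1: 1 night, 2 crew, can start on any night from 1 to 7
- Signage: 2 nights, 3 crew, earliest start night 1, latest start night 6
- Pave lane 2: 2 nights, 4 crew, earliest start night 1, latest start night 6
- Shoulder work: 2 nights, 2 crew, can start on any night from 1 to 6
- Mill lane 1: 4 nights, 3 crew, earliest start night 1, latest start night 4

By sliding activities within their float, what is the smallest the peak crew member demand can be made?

6

Early-start (Stripe@1, Pave lane 1@1, Signage@1, Pave lane 2@1, Shoulder work@1, Mill lane 1@1) gives peak 16: n1:16  n2:14  n3:5  n4:3  n5:0  n6:0  n7:0.
Shift Signage→4, Pave lane 2→2, Shoulder work→6, Mill lane 1→4.
Schedule Stripe@1, Pave lane 1@1, Signage@4, Pave lane 2@2, Shoulder work@6, Mill lane 1@4: n1:4  n2:6  n3:6  n4:6  n5:6  n6:5  n7:5 — peak 6.
Total crew member-nights = 38 over 7 nights ⇒ peak ≥ ⌈38/7⌉ = 6, so 6 is optimal.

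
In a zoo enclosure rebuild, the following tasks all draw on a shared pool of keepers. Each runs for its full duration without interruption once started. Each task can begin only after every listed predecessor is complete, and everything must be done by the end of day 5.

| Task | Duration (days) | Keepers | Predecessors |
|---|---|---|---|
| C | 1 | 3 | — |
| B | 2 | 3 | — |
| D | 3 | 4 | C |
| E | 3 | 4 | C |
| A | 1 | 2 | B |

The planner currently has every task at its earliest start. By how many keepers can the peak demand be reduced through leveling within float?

Early-start peak: d1:6  d2:11  d3:10  d4:8  d5:0 ⇒ 11.
Leveled (C@1, B@1, D@2, E@3, A@5): d1:6  d2:7  d3:8  d4:8  d5:6 ⇒ 8.
Reduction 11 − 8 = 3.

3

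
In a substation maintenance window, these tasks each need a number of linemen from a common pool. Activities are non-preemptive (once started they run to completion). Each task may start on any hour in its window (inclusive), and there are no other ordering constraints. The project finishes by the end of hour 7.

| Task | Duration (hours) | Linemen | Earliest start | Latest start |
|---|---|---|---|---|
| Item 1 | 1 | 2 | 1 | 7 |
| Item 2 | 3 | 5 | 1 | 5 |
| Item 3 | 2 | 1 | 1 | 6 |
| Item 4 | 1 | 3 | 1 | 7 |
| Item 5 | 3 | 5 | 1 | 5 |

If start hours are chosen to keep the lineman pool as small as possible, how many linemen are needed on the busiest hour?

6

Early-start (Item 1@1, Item 2@1, Item 3@1, Item 4@1, Item 5@1) gives peak 16: h1:16  h2:11  h3:10  h4:0  h5:0  h6:0  h7:0.
Shift Item 2→2, Item 5→5.
Schedule Item 1@1, Item 2@2, Item 3@1, Item 4@1, Item 5@5: h1:6  h2:6  h3:5  h4:5  h5:5  h6:5  h7:5 — peak 6.
Total lineman-hours = 37 over 7 hours ⇒ peak ≥ ⌈37/7⌉ = 6, so 6 is optimal.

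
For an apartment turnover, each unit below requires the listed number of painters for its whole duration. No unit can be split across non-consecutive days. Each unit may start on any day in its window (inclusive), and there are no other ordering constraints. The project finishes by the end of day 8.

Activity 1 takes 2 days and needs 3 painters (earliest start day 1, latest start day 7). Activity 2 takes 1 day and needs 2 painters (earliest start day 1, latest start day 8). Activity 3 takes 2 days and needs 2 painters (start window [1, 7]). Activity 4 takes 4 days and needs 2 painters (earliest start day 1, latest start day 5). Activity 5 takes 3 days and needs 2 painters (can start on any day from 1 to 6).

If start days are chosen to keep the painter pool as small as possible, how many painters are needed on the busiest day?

Early-start (Activity 1@1, Activity 2@1, Activity 3@1, Activity 4@1, Activity 5@1) gives peak 11: d1:11  d2:9  d3:4  d4:2  d5:0  d6:0  d7:0  d8:0.
Shift Activity 2→3, Activity 3→3, Activity 4→4, Activity 5→5.
Schedule Activity 1@1, Activity 2@3, Activity 3@3, Activity 4@4, Activity 5@5: d1:3  d2:3  d3:4  d4:4  d5:4  d6:4  d7:4  d8:0 — peak 4.
Total painter-days = 26 over 8 days ⇒ peak ≥ ⌈26/8⌉ = 4, so 4 is optimal.

4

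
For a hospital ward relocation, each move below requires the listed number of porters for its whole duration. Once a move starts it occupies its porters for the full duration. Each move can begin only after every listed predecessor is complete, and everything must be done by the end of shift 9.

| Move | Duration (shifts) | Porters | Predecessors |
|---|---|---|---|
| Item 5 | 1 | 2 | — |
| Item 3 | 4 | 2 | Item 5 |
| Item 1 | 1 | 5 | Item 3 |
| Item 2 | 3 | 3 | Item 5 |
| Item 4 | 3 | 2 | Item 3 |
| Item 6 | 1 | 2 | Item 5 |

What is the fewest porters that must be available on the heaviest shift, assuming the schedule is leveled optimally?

Early-start (Item 5@1, Item 3@2, Item 1@6, Item 2@2, Item 4@6, Item 6@2) gives peak 7: s1:2  s2:7  s3:5  s4:5  s5:2  s6:7  s7:2  s8:2  s9:0.
Shift Item 4→7, Item 6→5.
Schedule Item 5@1, Item 3@2, Item 1@6, Item 2@2, Item 4@7, Item 6@5: s1:2  s2:5  s3:5  s4:5  s5:4  s6:5  s7:2  s8:2  s9:2 — peak 5.

5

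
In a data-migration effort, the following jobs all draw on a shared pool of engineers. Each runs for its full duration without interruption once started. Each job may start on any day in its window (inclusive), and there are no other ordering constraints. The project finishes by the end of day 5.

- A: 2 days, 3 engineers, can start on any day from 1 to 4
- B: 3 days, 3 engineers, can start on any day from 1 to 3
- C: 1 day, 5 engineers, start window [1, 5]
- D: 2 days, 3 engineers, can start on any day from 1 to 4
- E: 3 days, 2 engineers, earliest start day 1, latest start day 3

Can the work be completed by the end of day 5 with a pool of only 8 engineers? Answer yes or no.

Schedule A@1, B@1, C@4, D@3, E@1: d1:8  d2:8  d3:8  d4:8  d5:0 — peak 8 ≤ 8.

yes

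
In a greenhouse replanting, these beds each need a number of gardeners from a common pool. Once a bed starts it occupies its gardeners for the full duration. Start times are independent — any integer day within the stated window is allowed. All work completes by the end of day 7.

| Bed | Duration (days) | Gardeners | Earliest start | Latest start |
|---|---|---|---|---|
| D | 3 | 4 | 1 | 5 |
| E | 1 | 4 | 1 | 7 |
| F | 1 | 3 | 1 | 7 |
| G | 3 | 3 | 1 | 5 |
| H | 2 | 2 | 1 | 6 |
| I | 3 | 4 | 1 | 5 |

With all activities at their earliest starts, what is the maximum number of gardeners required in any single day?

20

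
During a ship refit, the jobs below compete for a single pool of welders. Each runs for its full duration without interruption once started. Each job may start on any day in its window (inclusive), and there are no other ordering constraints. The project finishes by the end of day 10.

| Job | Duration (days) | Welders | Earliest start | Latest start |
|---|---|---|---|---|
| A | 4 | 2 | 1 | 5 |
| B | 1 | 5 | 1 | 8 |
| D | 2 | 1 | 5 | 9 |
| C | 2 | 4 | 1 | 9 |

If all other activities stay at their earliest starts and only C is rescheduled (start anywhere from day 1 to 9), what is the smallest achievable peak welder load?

C@1: d1:11  d2:6  d3:2  d4:2  d5:1  d6:1  d7:0  d8:0  d9:0  d10:0 → peak 11
C@2: d1:7  d2:6  d3:6  d4:2  d5:1  d6:1  d7:0  d8:0  d9:0  d10:0 → peak 7
C@3: d1:7  d2:2  d3:6  d4:6  d5:1  d6:1  d7:0  d8:0  d9:0  d10:0 → peak 7
C@4: d1:7  d2:2  d3:2  d4:6  d5:5  d6:1  d7:0  d8:0  d9:0  d10:0 → peak 7
C@5: d1:7  d2:2  d3:2  d4:2  d5:5  d6:5  d7:0  d8:0  d9:0  d10:0 → peak 7
C@6: d1:7  d2:2  d3:2  d4:2  d5:1  d6:5  d7:4  d8:0  d9:0  d10:0 → peak 7
C@7: d1:7  d2:2  d3:2  d4:2  d5:1  d6:1  d7:4  d8:4  d9:0  d10:0 → peak 7
C@8: d1:7  d2:2  d3:2  d4:2  d5:1  d6:1  d7:0  d8:4  d9:4  d10:0 → peak 7
C@9: d1:7  d2:2  d3:2  d4:2  d5:1  d6:1  d7:0  d8:0  d9:4  d10:4 → peak 7
Best is C@2, peak 7.

7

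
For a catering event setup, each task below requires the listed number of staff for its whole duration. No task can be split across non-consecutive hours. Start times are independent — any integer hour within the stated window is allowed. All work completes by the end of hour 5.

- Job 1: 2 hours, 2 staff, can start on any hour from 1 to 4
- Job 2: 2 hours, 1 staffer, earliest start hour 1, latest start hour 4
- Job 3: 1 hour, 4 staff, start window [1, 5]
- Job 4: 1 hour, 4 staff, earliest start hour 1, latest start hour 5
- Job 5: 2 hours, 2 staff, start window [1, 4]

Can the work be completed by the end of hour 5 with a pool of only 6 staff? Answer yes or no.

yes

Schedule Job 1@1, Job 2@1, Job 3@3, Job 4@4, Job 5@1: h1:5  h2:5  h3:4  h4:4  h5:0 — peak 5 ≤ 6.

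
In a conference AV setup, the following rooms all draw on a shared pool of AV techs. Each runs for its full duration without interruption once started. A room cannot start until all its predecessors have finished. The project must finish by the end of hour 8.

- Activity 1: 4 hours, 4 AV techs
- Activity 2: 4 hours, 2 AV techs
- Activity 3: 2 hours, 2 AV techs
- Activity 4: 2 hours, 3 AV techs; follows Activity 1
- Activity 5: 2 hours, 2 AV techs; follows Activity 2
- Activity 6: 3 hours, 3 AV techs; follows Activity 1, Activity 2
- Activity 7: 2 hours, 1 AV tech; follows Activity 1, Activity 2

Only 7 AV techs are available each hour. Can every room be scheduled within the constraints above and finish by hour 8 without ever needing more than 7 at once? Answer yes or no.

Schedule Activity 1@1, Activity 2@1, Activity 3@5, Activity 4@7, Activity 5@5, Activity 6@5, Activity 7@7: h1:6  h2:6  h3:6  h4:6  h5:7  h6:7  h7:7  h8:4 — peak 7 ≤ 7.

yes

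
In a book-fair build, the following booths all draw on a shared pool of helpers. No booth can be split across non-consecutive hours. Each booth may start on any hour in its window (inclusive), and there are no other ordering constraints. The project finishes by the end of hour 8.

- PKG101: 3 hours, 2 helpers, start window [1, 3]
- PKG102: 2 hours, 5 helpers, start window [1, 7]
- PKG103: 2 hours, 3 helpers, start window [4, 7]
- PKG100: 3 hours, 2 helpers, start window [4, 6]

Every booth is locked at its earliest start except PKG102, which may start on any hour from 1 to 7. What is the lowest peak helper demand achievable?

5

PKG102@1: h1:7  h2:7  h3:2  h4:5  h5:5  h6:2  h7:0  h8:0 → peak 7
PKG102@2: h1:2  h2:7  h3:7  h4:5  h5:5  h6:2  h7:0  h8:0 → peak 7
PKG102@3: h1:2  h2:2  h3:7  h4:10  h5:5  h6:2  h7:0  h8:0 → peak 10
PKG102@4: h1:2  h2:2  h3:2  h4:10  h5:10  h6:2  h7:0  h8:0 → peak 10
PKG102@5: h1:2  h2:2  h3:2  h4:5  h5:10  h6:7  h7:0  h8:0 → peak 10
PKG102@6: h1:2  h2:2  h3:2  h4:5  h5:5  h6:7  h7:5  h8:0 → peak 7
PKG102@7: h1:2  h2:2  h3:2  h4:5  h5:5  h6:2  h7:5  h8:5 → peak 5
Best is PKG102@7, peak 5.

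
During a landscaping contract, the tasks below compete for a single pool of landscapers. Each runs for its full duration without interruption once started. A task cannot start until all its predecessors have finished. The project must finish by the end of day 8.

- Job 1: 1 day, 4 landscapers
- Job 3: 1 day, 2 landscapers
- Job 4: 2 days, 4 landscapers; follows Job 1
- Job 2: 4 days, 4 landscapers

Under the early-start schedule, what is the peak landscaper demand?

10

Early-start schedule: Job 1@1, Job 3@1, Job 4@2, Job 2@1.
Load per day: day 1: 10, day 2: 8, day 3: 8, day 4: 4, day 5: 0, day 6: 0, day 7: 0, day 8: 0.
Peak is 10.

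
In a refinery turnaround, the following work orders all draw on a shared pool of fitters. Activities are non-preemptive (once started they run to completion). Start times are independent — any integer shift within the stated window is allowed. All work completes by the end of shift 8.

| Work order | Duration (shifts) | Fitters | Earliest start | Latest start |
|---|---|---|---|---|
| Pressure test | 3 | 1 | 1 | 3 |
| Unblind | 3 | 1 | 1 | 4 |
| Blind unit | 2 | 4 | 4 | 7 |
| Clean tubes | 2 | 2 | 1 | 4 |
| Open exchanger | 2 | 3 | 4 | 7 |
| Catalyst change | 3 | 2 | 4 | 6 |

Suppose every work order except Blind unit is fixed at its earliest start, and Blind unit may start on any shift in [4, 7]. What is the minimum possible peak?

Blind unit@4: s1:4  s2:4  s3:2  s4:9  s5:9  s6:2  s7:0  s8:0 → peak 9
Blind unit@5: s1:4  s2:4  s3:2  s4:5  s5:9  s6:6  s7:0  s8:0 → peak 9
Blind unit@6: s1:4  s2:4  s3:2  s4:5  s5:5  s6:6  s7:4  s8:0 → peak 6
Blind unit@7: s1:4  s2:4  s3:2  s4:5  s5:5  s6:2  s7:4  s8:4 → peak 5
Best is Blind unit@7, peak 5.

5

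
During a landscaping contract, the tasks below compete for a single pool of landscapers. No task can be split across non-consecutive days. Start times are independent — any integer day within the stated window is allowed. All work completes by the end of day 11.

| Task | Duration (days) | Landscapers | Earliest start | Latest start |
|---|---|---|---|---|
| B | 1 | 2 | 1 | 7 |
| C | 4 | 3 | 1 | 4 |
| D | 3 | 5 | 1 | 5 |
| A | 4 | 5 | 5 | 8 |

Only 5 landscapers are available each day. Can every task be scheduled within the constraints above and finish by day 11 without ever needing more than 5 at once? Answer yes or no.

Schedule B@1, C@1, D@5, A@8: d1:5  d2:3  d3:3  d4:3  d5:5  d6:5  d7:5  d8:5  d9:5  d10:5  d11:5 — peak 5 ≤ 5.

yes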